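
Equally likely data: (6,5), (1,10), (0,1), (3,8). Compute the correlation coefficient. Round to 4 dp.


Cov(X,Y) = 1.0000, Var(X) = 5.2500, Var(Y) = 11.5000
rho = Cov/(sqrt(VarX)*sqrt(VarY)) = 0.1287

0.1287


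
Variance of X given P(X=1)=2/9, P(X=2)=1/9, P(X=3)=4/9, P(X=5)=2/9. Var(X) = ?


E[X] = 26/9, E[X^2] = 92/9
Var(X) = E[X^2] - (E[X])^2 = 92/9 - (26/9)^2 = 152/81

152/81


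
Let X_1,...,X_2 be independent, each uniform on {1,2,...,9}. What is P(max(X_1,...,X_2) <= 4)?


P(max <= 4) = P(all X_i <= 4) = (P(X_1 <= 4))^2
= (4/9)^2 = 16/81

16/81


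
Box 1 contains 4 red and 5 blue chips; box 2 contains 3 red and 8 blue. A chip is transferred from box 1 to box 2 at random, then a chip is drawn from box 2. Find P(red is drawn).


P(transfer red) = 4/9; P(transfer blue) = 5/9
If red transferred: Urn II has 4 red of 12, so P(red|red moved) = 1/3
If blue transferred: Urn II has 3 red of 12, so P(red|blue moved) = 1/4
By total probability: P(red) = 4/9*1/3 + 5/9*1/4 = 31/108

31/108


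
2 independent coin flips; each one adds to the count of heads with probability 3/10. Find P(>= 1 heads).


P(at least one) = 1 - P(none)
P(none) = (1 - 3/10)^2 = (7/10)^2 = 49/100
P(at least one) = 1 - 49/100 = 51/100

51/100


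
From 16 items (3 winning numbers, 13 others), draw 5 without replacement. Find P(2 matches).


P(X=2) = C(3,2)*C(13,3) / C(16,5)
= 3*286 / 4368
= 858/4368 = 11/56

11/56


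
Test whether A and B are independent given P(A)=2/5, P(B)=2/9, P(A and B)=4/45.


P(A)*P(B) = 2/5*2/9 = 4/45
P(A∩B) = 4/45, which equals P(A)P(B), so independent

Yes, A and B are independent


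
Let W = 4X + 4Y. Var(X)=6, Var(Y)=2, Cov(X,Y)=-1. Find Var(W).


Var(4X + 4Y) = 4^2*Var(X) + 4^2*Var(Y) + 2*4*4*Cov(X,Y)
= 16*6 + 16*2 + 32*(-1)
= 96 + 32 - 32 = 96

96


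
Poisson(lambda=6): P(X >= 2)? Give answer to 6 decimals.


P(X>=2) = 1 - P(X<=1) = 1 - (e^(-6)*6^0/0! + e^(-6)*6^1/1!)
≈ 1 - (0.0024787522 + 0.0148725131)
= 1 - 0.0173512653 = 0.9826487347
≈ 0.982649

0.982649


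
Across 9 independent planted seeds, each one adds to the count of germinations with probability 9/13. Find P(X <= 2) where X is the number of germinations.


P(X<=2) = P(X=0) + P(X=1) + P(X=2)
= 262144/10604499373 + 5308416/10604499373 + 47775744/10604499373
= 53346304/10604499373

53346304/10604499373


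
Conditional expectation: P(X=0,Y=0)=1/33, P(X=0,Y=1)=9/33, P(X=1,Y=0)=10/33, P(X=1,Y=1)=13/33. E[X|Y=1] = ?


P(Y=1) = 22/33
E[X|Y=1] = (0*9 + 1*13)/22 = 13/22

13/22


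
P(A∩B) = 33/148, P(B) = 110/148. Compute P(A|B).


P(A|B) = P(A∩B)/P(B) = (33/148)/(110/148) = 33/110 = 3/10

3/10


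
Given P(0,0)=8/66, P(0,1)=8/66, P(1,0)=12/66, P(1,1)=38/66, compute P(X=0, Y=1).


Read from table: P(X=0, Y=1) = 8/66 = 4/33

4/33


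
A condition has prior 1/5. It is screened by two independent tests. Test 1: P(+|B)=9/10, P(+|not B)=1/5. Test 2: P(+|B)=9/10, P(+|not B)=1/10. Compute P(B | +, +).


After test 1: P(+) = 9/10*1/5 + 1/5*4/5 = 17/50
P(B|+) = (9/50)/(17/50) = 9/17
After test 2 (use post1 as new prior): P(+) = 9/10*9/17 + 1/10*8/17 = 89/170
P(B|+,+) = (81/170)/(89/170) = 81/89

81/89


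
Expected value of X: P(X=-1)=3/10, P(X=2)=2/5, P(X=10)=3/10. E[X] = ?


E[X] = sum(x * P(x))
= -1*3/10 + 2*2/5 + 10*3/10
= 7/2

7/2


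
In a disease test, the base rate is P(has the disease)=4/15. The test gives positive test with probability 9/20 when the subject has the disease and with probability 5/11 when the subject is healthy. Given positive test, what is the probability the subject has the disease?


P(A) = P(A|B)P(B) + P(A|B')P(B') = 9/20*4/15 + 5/11*11/15 = 34/75
P(B|A) = P(A|B)P(B)/P(A) = (3/25)/(34/75) = 9/34

9/34


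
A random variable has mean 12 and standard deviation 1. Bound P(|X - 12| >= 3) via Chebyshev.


k = 3/1 = 3
Chebyshev: P(|X-mu| >= k*sigma) <= 1/k^2 = 1/3^2 = 1/9

1/9


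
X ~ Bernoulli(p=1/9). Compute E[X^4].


For Bernoulli: X in {0,1}
E[X^4] = 0^4*(1-1/9) + 1^4*1/9 = 1/9

1/9


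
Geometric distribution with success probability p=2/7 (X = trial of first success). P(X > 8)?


P(X > 8) = P(first 8 trials all fail) = (1-p)^8 = (5/7)^8 = 390625/5764801

390625/5764801


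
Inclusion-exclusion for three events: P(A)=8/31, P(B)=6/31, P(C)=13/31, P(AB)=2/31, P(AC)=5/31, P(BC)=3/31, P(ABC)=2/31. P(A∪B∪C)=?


P(A∪B∪C) = P(A)+P(B)+P(C) - P(AB)-P(AC)-P(BC) + P(ABC)
= 8/31+6/31+13/31 - 2/31-5/31-3/31 + 2/31
= 19/31

19/31


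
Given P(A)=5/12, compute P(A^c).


P(A') = 1 - P(A) = 1 - 5/12 = 7/12

7/12


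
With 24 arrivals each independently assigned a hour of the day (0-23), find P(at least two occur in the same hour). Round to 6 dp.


P(all different) = prod((24-i)/24 for i=0..23) = 0.000000
P(at least one match) = 1 - 0.000000 = 1.000000

1.000000


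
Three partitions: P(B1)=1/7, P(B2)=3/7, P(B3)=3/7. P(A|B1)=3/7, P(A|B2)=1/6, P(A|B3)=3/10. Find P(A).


P(A) = P(A|B1)P(B1) + P(A|B2)P(B2) + P(A|B3)P(B3)
= 3/7*1/7 + 1/6*3/7 + 3/10*3/7
= 3/49 + 1/14 + 9/70 = 64/245

64/245


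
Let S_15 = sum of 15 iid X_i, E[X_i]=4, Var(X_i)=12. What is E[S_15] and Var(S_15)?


E[S_n] = n*mu = 15*4 = 60
Var(S_n) = n*sigma^2 = 15*12 = 180

E[S_15]=60, Var(S_15)=180


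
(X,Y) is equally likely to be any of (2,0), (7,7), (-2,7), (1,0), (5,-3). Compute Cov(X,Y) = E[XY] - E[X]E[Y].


E[X]=13/5, E[Y]=11/5, E[XY]=4
Cov(X,Y) = E[XY] - E[X]E[Y] = 4 - 13/5*11/5 = -43/25

-43/25


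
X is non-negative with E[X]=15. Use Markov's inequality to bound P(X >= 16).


Markov: P(X >= a) <= E[X]/a
P(X >= 16) <= 15/16

15/16


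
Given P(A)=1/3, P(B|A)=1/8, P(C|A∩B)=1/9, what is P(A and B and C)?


P(A∩B∩C) = P(A) * P(B|A) * P(C|A∩B)
= 1/3 * 1/8 * 1/9
= 1/24 * 1/9 = 1/216

1/216


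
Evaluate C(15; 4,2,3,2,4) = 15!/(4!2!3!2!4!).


15! = 1307674368000
Denominator: 4!=24 * 2!=2 * 3!=6 * 2!=2 * 4!=24
Coefficient = 1307674368000 / 13824 = 94594500

94594500


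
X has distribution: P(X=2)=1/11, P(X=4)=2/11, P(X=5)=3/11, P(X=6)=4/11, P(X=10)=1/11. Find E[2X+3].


E[2X+3] = sum(g(x)*P(x))
= 7*1/11 + 11*2/11 + 13*3/11 + 15*4/11 + 23*1/11
= 151/11

151/11


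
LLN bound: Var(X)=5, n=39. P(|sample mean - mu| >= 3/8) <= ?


Var(Xbar) = Var(X)/n = 5/39
Chebyshev: P(|Xbar-mu| >= 3/8) <= Var(Xbar)/(3/8)^2 = (5/39)/(9/64) = 320/351

320/351


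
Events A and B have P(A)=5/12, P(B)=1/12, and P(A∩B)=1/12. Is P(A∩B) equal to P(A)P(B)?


P(A)*P(B) = 5/12*1/12 = 5/144
P(A∩B) = 1/12 != 5/144, so not independent

No, A and B are not independent


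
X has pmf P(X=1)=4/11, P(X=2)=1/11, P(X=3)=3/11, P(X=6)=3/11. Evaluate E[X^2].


E[X^2] = sum(x^2 * P(x))
= 1*4/11 + 4*1/11 + 9*3/11 + 36*3/11
= 13

13


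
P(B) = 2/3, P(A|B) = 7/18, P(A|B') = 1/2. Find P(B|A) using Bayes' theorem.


P(A) = P(A|B)P(B) + P(A|B')P(B') = 7/18*2/3 + 1/2*1/3 = 23/54
P(B|A) = P(A|B)P(B)/P(A) = (7/27)/(23/54) = 14/23

14/23


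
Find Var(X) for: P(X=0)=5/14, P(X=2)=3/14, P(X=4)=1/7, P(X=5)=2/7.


E[X] = 17/7, E[X^2] = 72/7
Var(X) = E[X^2] - (E[X])^2 = 72/7 - (17/7)^2 = 215/49

215/49


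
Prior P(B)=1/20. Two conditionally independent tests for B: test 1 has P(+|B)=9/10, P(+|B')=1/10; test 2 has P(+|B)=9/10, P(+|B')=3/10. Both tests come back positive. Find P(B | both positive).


After test 1: P(+) = 9/10*1/20 + 1/10*19/20 = 7/50
P(B|+) = (9/200)/(7/50) = 9/28
After test 2 (use post1 as new prior): P(+) = 9/10*9/28 + 3/10*19/28 = 69/140
P(B|+,+) = (81/280)/(69/140) = 27/46

27/46


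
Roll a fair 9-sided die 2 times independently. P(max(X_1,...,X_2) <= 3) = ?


P(max <= 3) = P(all X_i <= 3) = (P(X_1 <= 3))^2
= (3/9)^2 = (1/3)^2 = 1/9

1/9


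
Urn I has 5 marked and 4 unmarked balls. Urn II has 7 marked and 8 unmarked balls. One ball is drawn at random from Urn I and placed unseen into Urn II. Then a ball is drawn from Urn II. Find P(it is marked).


P(transfer marked) = 5/9; P(transfer unmarked) = 4/9
If marked transferred: Urn II has 8 marked of 16, so P(marked|marked moved) = 1/2
If unmarked transferred: Urn II has 7 marked of 16, so P(marked|unmarked moved) = 7/16
By total probability: P(marked) = 5/9*1/2 + 4/9*7/16 = 17/36

17/36


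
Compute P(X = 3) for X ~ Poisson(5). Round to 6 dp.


P(X=3) = e^(-5) * 5^3 / 3!
≈ 0.006737946999 * 125 / 6
≈ 0.140374

0.140374


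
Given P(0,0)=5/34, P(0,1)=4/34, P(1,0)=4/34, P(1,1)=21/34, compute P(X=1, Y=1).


Read from table: P(X=1, Y=1) = 21/34

21/34


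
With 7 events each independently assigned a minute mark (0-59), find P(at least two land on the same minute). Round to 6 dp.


P(all different) = prod((60-i)/60 for i=0..6) = 0.695331
P(at least one match) = 1 - 0.695331 = 0.304669

0.304669


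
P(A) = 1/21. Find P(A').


P(A') = 1 - P(A) = 1 - 1/21 = 20/21

20/21


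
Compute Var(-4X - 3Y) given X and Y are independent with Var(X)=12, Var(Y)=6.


Independence => Cov(X,Y)=0
Var(-4X - 3Y) = (-4)^2*Var(X) + (-3)^2*Var(Y)
= 16*12 + 9*6 = 246

246


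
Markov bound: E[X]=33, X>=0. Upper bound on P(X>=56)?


Markov: P(X >= a) <= E[X]/a
P(X >= 56) <= 33/56

33/56


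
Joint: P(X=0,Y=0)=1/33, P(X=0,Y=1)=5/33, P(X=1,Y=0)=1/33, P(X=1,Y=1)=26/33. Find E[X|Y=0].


P(Y=0) = 2/33
E[X|Y=0] = (0*1 + 1*1)/2 = 1/2

1/2


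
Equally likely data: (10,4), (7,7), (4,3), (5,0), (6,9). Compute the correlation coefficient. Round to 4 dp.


Cov(X,Y) = 1.5600, Var(X) = 4.2400, Var(Y) = 9.8400
rho = Cov/(sqrt(VarX)*sqrt(VarY)) = 0.2415

0.2415


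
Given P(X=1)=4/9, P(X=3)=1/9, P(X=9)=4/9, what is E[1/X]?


E[1/X] = sum(g(x)*P(x))
= 1*4/9 + 1/3*1/9 + 1/9*4/9
= 43/81

43/81


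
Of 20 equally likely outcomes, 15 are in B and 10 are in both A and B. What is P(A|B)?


P(A|B) = P(A∩B)/P(B) = (10/20)/(15/20) = 10/15 = 2/3

2/3


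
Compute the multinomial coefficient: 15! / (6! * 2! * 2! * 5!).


15! = 1307674368000
Denominator: 6!=720 * 2!=2 * 2!=2 * 5!=120
Coefficient = 1307674368000 / 345600 = 3783780

3783780


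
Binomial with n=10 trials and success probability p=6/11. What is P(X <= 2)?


P(X<=2) = P(X=0) + P(X=1) + P(X=2)
= 9765625/25937424601 + 117187500/25937424601 + 632812500/25937424601
= 759765625/25937424601

759765625/25937424601


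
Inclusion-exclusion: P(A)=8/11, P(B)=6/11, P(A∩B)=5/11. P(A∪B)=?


P(A∪B) = P(A) + P(B) - P(A∩B)
= 8/11 + 6/11 - 5/11 = 9/11

9/11


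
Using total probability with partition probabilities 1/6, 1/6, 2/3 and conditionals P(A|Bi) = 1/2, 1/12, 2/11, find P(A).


P(A) = P(A|B1)P(B1) + P(A|B2)P(B2) + P(A|B3)P(B3)
= 1/2*1/6 + 1/12*1/6 + 2/11*2/3
= 1/12 + 1/72 + 4/33 = 173/792

173/792


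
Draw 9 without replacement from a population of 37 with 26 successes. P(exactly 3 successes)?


P(X=3) = C(26,3)*C(11,6) / C(37,9)
= 2600*462 / 124403620
= 1201200/124403620 = 5460/565471

5460/565471


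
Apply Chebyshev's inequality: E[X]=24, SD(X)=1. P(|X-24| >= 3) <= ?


k = 3/1 = 3
Chebyshev: P(|X-mu| >= k*sigma) <= 1/k^2 = 1/3^2 = 1/9

1/9


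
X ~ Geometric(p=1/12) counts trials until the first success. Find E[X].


For geometric (trials until first success), E[X] = 1/p = 1/(1/12) = 12

12


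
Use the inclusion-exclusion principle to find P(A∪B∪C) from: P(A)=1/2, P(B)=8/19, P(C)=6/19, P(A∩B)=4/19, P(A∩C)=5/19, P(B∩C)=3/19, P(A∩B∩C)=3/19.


P(A∪B∪C) = P(A)+P(B)+P(C) - P(AB)-P(AC)-P(BC) + P(ABC)
= 1/2+8/19+6/19 - 4/19-5/19-3/19 + 3/19
= 29/38

29/38


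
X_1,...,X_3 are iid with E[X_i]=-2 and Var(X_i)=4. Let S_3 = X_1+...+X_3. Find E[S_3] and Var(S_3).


E[S_n] = n*mu = 3*-2 = -6
Var(S_n) = n*sigma^2 = 3*4 = 12

E[S_3]=-6, Var(S_3)=12


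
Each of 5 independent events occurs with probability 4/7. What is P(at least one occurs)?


P(at least one) = 1 - P(none)
P(none) = (1 - 4/7)^5 = (3/7)^5 = 243/16807
P(at least one) = 1 - 243/16807 = 16564/16807

16564/16807


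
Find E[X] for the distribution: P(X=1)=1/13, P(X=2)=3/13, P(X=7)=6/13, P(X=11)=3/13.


E[X] = sum(x * P(x))
= 1*1/13 + 2*3/13 + 7*6/13 + 11*3/13
= 82/13

82/13


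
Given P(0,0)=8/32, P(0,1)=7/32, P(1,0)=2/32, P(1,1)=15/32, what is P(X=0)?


P(X=0) = P(0,0)+P(0,1) = 8/32 + 7/32 = 15/32

15/32


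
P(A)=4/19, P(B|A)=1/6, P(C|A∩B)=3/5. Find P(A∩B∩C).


P(A∩B∩C) = P(A) * P(B|A) * P(C|A∩B)
= 4/19 * 1/6 * 3/5
= 2/57 * 3/5 = 2/95

2/95


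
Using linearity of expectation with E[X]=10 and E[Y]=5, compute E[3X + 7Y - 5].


E[3X + 7Y - 5] = 3*E[X] + 7*E[Y] - 5
= (3)*(10) + (7)*(5) + (-5)
= 30 + 35 - 5 = 60

60


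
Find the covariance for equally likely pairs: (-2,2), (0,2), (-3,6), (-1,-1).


E[X]=-3/2, E[Y]=9/4, E[XY]=-21/4
Cov(X,Y) = E[XY] - E[X]E[Y] = -21/4 + 3/2*9/4 = -15/8

-15/8


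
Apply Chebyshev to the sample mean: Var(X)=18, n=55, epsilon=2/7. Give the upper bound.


Var(Xbar) = Var(X)/n = 18/55
Chebyshev: P(|Xbar-mu| >= 2/7) <= Var(Xbar)/(2/7)^2 = (18/55)/(4/49) = 441/110
Bound exceeds 1, so trivial bound: 1

1


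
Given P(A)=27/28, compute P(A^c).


P(A') = 1 - P(A) = 1 - 27/28 = 1/28

1/28


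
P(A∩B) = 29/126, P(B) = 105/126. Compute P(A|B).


P(A|B) = P(A∩B)/P(B) = (29/126)/(105/126) = 29/105

29/105


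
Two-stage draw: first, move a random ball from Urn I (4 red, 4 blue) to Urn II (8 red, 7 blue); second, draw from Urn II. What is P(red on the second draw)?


P(transfer red) = 4/8 = 1/2; P(transfer blue) = 1/2
If red transferred: Urn II has 9 red of 16, so P(red|red moved) = 9/16
If blue transferred: Urn II has 8 red of 16, so P(red|blue moved) = 1/2
By total probability: P(red) = 1/2*9/16 + 1/2*1/2 = 17/32

17/32


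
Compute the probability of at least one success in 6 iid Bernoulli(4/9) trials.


P(at least one) = 1 - P(none)
P(none) = (1 - 4/9)^6 = (5/9)^6 = 15625/531441
P(at least one) = 1 - 15625/531441 = 515816/531441

515816/531441


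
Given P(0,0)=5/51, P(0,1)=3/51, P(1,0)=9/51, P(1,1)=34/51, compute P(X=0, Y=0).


Read from table: P(X=0, Y=0) = 5/51

5/51


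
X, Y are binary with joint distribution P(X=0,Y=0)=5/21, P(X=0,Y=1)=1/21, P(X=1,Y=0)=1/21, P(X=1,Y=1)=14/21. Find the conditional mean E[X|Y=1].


P(Y=1) = 15/21
E[X|Y=1] = (0*1 + 1*14)/15 = 14/15

14/15


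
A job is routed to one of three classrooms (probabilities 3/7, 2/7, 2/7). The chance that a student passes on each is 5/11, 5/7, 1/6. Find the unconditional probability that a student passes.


P(A) = P(A|B1)P(B1) + P(A|B2)P(B2) + P(A|B3)P(B3)
= 5/11*3/7 + 5/7*2/7 + 1/6*2/7
= 15/77 + 10/49 + 1/21 = 722/1617

722/1617


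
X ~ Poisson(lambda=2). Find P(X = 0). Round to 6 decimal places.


P(X=0) = e^(-2) * 2^0 / 0!
≈ 0.1353352832 * 1 / 1
≈ 0.135335

0.135335


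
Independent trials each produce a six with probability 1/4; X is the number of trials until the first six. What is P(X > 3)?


P(X > 3) = P(first 3 trials all fail) = (1-p)^3 = (3/4)^3 = 27/64

27/64


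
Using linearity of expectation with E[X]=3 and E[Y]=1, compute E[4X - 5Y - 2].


E[4X - 5Y - 2] = 4*E[X] - 5*E[Y] - 2
= (4)*(3) + (-5)*(1) + (-2)
= 12 - 5 - 2 = 5

5


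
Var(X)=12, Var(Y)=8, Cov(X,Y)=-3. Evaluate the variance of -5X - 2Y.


Var(-5X - 2Y) = (-5)^2*Var(X) + (-2)^2*Var(Y) + 2*(-5)*(-2)*Cov(X,Y)
= 25*12 + 4*8 + 20*(-3)
= 300 + 32 - 60 = 272

272


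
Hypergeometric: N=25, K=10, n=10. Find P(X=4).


P(X=4) = C(10,4)*C(15,6) / C(25,10)
= 210*5005 / 3268760
= 1051050/3268760 = 9555/29716

9555/29716


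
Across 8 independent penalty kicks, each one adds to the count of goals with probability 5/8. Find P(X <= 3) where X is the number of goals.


P(X<=3) = P(X=0) + P(X=1) + P(X=2) + P(X=3)
= 6561/16777216 + 10935/2097152 + 127575/4194304 + 212625/2097152
= 2305341/16777216

2305341/16777216


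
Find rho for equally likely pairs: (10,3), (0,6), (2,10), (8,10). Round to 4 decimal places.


Cov(X,Y) = -3.7500, Var(X) = 17.0000, Var(Y) = 8.6875
rho = Cov/(sqrt(VarX)*sqrt(VarY)) = -0.3086

-0.3086


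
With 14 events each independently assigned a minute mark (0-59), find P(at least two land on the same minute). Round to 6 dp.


P(all different) = prod((60-i)/60 for i=0..13) = 0.192969
P(at least one match) = 1 - 0.192969 = 0.807031

0.807031


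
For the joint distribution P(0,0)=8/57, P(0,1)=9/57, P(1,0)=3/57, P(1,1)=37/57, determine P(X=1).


P(X=1) = P(1,0)+P(1,1) = 3/57 + 37/57 = 40/57

40/57


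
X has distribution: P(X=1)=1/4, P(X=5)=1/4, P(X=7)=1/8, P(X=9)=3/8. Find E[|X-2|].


E[|X-2|] = sum(g(x)*P(x))
= 1*1/4 + 3*1/4 + 5*1/8 + 7*3/8
= 17/4

17/4


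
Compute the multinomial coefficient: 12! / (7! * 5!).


12! = 479001600
Denominator: 7!=5040 * 5!=120
Coefficient = 479001600 / 604800 = 792

792


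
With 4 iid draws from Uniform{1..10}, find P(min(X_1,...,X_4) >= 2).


P(min >= 2) = P(all X_i >= 2) = (P(X_1 >= 2))^4
= (9/10)^4 = 6561/10000

6561/10000


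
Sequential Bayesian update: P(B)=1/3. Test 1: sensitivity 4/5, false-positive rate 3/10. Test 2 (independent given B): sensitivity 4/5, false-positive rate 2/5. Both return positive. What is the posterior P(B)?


After test 1: P(+) = 4/5*1/3 + 3/10*2/3 = 7/15
P(B|+) = (4/15)/(7/15) = 4/7
After test 2 (use post1 as new prior): P(+) = 4/5*4/7 + 2/5*3/7 = 22/35
P(B|+,+) = (16/35)/(22/35) = 8/11

8/11


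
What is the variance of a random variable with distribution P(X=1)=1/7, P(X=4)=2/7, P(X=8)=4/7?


E[X] = 41/7, E[X^2] = 289/7
Var(X) = E[X^2] - (E[X])^2 = 289/7 - (41/7)^2 = 342/49

342/49


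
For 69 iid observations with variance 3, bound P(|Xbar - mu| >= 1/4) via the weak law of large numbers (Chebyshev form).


Var(Xbar) = Var(X)/n = 3/69
Chebyshev: P(|Xbar-mu| >= 1/4) <= Var(Xbar)/(1/4)^2 = (1/23)/(1/16) = 16/23

16/23


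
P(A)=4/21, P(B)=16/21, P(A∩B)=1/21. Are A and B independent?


P(A)*P(B) = 4/21*16/21 = 64/441
P(A∩B) = 1/21 != 64/441, so not independent

No, A and B are not independent


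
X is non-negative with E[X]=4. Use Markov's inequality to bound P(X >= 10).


Markov: P(X >= a) <= E[X]/a
P(X >= 10) <= 4/10 = 2/5

2/5


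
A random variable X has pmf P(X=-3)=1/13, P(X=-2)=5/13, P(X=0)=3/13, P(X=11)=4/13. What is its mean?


E[X] = sum(x * P(x))
= -3*1/13 - 2*5/13 + 0*3/13 + 11*4/13
= 31/13

31/13


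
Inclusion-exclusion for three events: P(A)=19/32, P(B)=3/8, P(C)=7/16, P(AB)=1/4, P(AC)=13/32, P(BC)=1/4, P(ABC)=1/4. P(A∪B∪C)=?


P(A∪B∪C) = P(A)+P(B)+P(C) - P(AB)-P(AC)-P(BC) + P(ABC)
= 19/32+3/8+7/16 - 1/4-13/32-1/4 + 1/4
= 3/4

3/4


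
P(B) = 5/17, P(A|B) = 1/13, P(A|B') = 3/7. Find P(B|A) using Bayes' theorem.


P(A) = P(A|B)P(B) + P(A|B')P(B') = 1/13*5/17 + 3/7*12/17 = 503/1547
P(B|A) = P(A|B)P(B)/P(A) = (5/221)/(503/1547) = 35/503

35/503


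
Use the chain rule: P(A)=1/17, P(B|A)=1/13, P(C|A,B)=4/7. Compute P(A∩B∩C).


P(A∩B∩C) = P(A) * P(B|A) * P(C|A∩B)
= 1/17 * 1/13 * 4/7
= 1/221 * 4/7 = 4/1547

4/1547


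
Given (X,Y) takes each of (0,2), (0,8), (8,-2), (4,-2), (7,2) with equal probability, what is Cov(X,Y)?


E[X]=19/5, E[Y]=8/5, E[XY]=-2
Cov(X,Y) = E[XY] - E[X]E[Y] = -2 - 19/5*8/5 = -202/25

-202/25


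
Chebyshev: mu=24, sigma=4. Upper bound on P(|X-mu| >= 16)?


k = 16/4 = 4
Chebyshev: P(|X-mu| >= k*sigma) <= 1/k^2 = 1/4^2 = 1/16

1/16


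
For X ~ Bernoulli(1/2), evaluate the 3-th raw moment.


For Bernoulli: X in {0,1}
E[X^3] = 0^3*(1-1/2) + 1^3*1/2 = 1/2

1/2


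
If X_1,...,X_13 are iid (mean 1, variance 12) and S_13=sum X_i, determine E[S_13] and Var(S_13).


E[S_n] = n*mu = 13*1 = 13
Var(S_n) = n*sigma^2 = 13*12 = 156

E[S_13]=13, Var(S_13)=156


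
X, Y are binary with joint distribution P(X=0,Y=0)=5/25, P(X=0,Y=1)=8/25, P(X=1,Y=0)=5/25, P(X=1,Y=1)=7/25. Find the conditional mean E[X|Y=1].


P(Y=1) = 15/25
E[X|Y=1] = (0*8 + 1*7)/15 = 7/15

7/15


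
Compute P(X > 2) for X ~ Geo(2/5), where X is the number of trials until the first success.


P(X > 2) = P(first 2 trials all fail) = (1-p)^2 = (3/5)^2 = 9/25

9/25


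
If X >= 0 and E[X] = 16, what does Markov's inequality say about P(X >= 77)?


Markov: P(X >= a) <= E[X]/a
P(X >= 77) <= 16/77

16/77


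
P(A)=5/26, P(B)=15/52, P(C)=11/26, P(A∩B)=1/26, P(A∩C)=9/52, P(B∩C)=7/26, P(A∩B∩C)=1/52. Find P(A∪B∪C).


P(A∪B∪C) = P(A)+P(B)+P(C) - P(AB)-P(AC)-P(BC) + P(ABC)
= 5/26+15/52+11/26 - 1/26-9/52-7/26 + 1/52
= 23/52

23/52


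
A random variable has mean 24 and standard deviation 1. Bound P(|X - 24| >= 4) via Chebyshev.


k = 4/1 = 4
Chebyshev: P(|X-mu| >= k*sigma) <= 1/k^2 = 1/4^2 = 1/16

1/16


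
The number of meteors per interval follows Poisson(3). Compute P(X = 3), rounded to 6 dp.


P(X=3) = e^(-3) * 3^3 / 3!
≈ 0.04978706837 * 27 / 6
≈ 0.224042

0.224042


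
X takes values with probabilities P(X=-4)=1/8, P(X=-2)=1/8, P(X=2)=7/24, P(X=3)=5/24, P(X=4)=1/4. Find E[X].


E[X] = sum(x * P(x))
= -4*1/8 - 2*1/8 + 2*7/24 + 3*5/24 + 4*1/4
= 35/24

35/24


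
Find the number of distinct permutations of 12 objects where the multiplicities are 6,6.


12! = 479001600
Denominator: 6!=720 * 6!=720
Coefficient = 479001600 / 518400 = 924

924


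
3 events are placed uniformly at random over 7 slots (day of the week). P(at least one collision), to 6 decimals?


P(all different) = prod((7-i)/7 for i=0..2) = 0.612245
P(at least one match) = 1 - 0.612245 = 0.387755

0.387755


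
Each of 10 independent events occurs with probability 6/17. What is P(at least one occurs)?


P(at least one) = 1 - P(none)
P(none) = (1 - 6/17)^10 = (11/17)^10 = 25937424601/2015993900449
P(at least one) = 1 - 25937424601/2015993900449 = 1990056475848/2015993900449

1990056475848/2015993900449


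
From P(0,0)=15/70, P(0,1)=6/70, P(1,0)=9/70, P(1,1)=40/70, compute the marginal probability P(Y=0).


P(Y=0) = P(0,0)+P(1,0) = 15/70 + 9/70 = 24/70 = 12/35

12/35


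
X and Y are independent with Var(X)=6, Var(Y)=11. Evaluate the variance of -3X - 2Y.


Independence => Cov(X,Y)=0
Var(-3X - 2Y) = (-3)^2*Var(X) + (-2)^2*Var(Y)
= 9*6 + 4*11 = 98

98


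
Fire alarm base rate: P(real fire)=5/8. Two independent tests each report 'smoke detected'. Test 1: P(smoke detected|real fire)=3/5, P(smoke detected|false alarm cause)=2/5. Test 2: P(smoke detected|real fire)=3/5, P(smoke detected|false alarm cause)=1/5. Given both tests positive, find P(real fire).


After test 1: P(+) = 3/5*5/8 + 2/5*3/8 = 21/40
P(B|+) = (3/8)/(21/40) = 5/7
After test 2 (use post1 as new prior): P(+) = 3/5*5/7 + 1/5*2/7 = 17/35
P(B|+,+) = (3/7)/(17/35) = 15/17

15/17


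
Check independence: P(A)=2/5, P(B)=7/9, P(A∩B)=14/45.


P(A)*P(B) = 2/5*7/9 = 14/45
P(A∩B) = 14/45, which equals P(A)P(B), so independent

Yes, A and B are independent


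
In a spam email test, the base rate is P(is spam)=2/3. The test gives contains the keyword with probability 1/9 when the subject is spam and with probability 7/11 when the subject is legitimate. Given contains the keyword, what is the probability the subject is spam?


P(A) = P(A|B)P(B) + P(A|B')P(B') = 1/9*2/3 + 7/11*1/3 = 85/297
P(B|A) = P(A|B)P(B)/P(A) = (2/27)/(85/297) = 22/85

22/85


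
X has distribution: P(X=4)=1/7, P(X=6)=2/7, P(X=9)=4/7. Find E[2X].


E[2X] = sum(g(x)*P(x))
= 8*1/7 + 12*2/7 + 18*4/7
= 104/7

104/7


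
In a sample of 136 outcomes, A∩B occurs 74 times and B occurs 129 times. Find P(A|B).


P(A|B) = P(A∩B)/P(B) = (74/136)/(129/136) = 74/129

74/129


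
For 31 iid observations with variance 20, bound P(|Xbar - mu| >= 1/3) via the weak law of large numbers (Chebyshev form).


Var(Xbar) = Var(X)/n = 20/31
Chebyshev: P(|Xbar-mu| >= 1/3) <= Var(Xbar)/(1/3)^2 = (20/31)/(1/9) = 180/31
Bound exceeds 1, so trivial bound: 1

1


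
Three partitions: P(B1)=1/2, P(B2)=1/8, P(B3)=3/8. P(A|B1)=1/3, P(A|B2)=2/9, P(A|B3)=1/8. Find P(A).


P(A) = P(A|B1)P(B1) + P(A|B2)P(B2) + P(A|B3)P(B3)
= 1/3*1/2 + 2/9*1/8 + 1/8*3/8
= 1/6 + 1/36 + 3/64 = 139/576

139/576


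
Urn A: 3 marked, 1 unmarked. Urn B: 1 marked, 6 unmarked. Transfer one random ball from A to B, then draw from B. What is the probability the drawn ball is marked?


P(transfer marked) = 3/4; P(transfer unmarked) = 1/4
If marked transferred: Urn II has 2 marked of 8, so P(marked|marked moved) = 1/4
If unmarked transferred: Urn II has 1 marked of 8, so P(marked|unmarked moved) = 1/8
By total probability: P(marked) = 3/4*1/4 + 1/4*1/8 = 7/32

7/32


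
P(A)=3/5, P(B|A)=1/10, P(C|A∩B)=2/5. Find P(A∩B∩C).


P(A∩B∩C) = P(A) * P(B|A) * P(C|A∩B)
= 3/5 * 1/10 * 2/5
= 3/50 * 2/5 = 3/125

3/125


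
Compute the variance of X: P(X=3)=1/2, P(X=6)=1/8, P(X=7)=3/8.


E[X] = 39/8, E[X^2] = 219/8
Var(X) = E[X^2] - (E[X])^2 = 219/8 - (39/8)^2 = 231/64

231/64


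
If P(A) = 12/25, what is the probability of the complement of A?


P(A') = 1 - P(A) = 1 - 12/25 = 13/25

13/25


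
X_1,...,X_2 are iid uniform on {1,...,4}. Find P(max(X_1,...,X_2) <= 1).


P(max <= 1) = P(all X_i <= 1) = (P(X_1 <= 1))^2
= (1/4)^2 = 1/16

1/16


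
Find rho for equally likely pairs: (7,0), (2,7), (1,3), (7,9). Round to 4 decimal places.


Cov(X,Y) = -0.1875, Var(X) = 7.6875, Var(Y) = 12.1875
rho = Cov/(sqrt(VarX)*sqrt(VarY)) = -0.0194

-0.0194


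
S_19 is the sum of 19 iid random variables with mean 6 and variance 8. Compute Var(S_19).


By independence, Var(S_n) = n*Var(X_1) = 19*8 = 152

152


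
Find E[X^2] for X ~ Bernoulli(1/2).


For Bernoulli: X in {0,1}
E[X^2] = 0^2*(1-1/2) + 1^2*1/2 = 1/2

1/2


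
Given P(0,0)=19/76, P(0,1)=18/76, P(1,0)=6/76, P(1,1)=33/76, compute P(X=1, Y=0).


Read from table: P(X=1, Y=0) = 6/76 = 3/38

3/38


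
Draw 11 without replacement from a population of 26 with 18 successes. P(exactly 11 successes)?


P(X=11) = C(18,11)*C(8,0) / C(26,11)
= 31824*1 / 7726160
= 31824/7726160 = 9/2185

9/2185


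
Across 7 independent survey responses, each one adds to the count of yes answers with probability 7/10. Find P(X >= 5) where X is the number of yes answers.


P(X>=5) = P(X=5) + P(X=6) + P(X=7)
= 3176523/10000000 + 2470629/10000000 + 823543/10000000
= 1294139/2000000

1294139/2000000


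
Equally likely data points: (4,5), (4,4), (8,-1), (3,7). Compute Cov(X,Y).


E[X]=19/4, E[Y]=15/4, E[XY]=49/4
Cov(X,Y) = E[XY] - E[X]E[Y] = 49/4 - 19/4*15/4 = -89/16

-89/16


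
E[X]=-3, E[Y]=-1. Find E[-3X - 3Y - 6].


E[-3X - 3Y - 6] = -3*E[X] - 3*E[Y] - 6
= (-3)*(-3) + (-3)*(-1) + (-6)
= 9 + 3 - 6 = 6

6


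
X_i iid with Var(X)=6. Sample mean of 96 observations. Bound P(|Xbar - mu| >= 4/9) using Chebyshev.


Var(Xbar) = Var(X)/n = 6/96
Chebyshev: P(|Xbar-mu| >= 4/9) <= Var(Xbar)/(4/9)^2 = (1/16)/(16/81) = 81/256

81/256


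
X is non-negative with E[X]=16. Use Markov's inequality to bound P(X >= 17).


Markov: P(X >= a) <= E[X]/a
P(X >= 17) <= 16/17

16/17


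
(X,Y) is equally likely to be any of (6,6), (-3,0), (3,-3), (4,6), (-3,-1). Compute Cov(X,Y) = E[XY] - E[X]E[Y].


E[X]=7/5, E[Y]=8/5, E[XY]=54/5
Cov(X,Y) = E[XY] - E[X]E[Y] = 54/5 - 7/5*8/5 = 214/25

214/25


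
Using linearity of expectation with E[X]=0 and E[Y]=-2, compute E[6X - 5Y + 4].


E[6X - 5Y + 4] = 6*E[X] - 5*E[Y] + 4
= (6)*(0) + (-5)*(-2) + (4)
= 0 + 10 + 4 = 14

14


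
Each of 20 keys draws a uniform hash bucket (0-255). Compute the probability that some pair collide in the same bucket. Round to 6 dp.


P(all different) = prod((256-i)/256 for i=0..19) = 0.466833
P(at least one match) = 1 - 0.466833 = 0.533167

0.533167


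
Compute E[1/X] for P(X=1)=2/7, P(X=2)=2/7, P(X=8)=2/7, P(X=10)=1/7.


E[1/X] = sum(g(x)*P(x))
= 1*2/7 + 1/2*2/7 + 1/8*2/7 + 1/10*1/7
= 67/140

67/140


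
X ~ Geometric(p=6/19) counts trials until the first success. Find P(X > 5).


P(X > 5) = P(first 5 trials all fail) = (1-p)^5 = (13/19)^5 = 371293/2476099

371293/2476099


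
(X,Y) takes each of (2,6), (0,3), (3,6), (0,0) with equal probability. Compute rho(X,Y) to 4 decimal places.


Cov(X,Y) = 2.8125, Var(X) = 1.6875, Var(Y) = 6.1875
rho = Cov/(sqrt(VarX)*sqrt(VarY)) = 0.8704

0.8704


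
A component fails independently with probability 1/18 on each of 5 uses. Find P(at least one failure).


P(at least one) = 1 - P(none)
P(none) = (1 - 1/18)^5 = (17/18)^5 = 1419857/1889568
P(at least one) = 1 - 1419857/1889568 = 469711/1889568

469711/1889568


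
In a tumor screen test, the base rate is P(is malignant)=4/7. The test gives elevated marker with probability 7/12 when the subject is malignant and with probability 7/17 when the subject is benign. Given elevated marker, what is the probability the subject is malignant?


P(A) = P(A|B)P(B) + P(A|B')P(B') = 7/12*4/7 + 7/17*3/7 = 26/51
P(B|A) = P(A|B)P(B)/P(A) = (1/3)/(26/51) = 17/26

17/26


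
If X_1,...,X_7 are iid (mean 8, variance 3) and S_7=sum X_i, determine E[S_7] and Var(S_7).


E[S_n] = n*mu = 7*8 = 56
Var(S_n) = n*sigma^2 = 7*3 = 21

E[S_7]=56, Var(S_7)=21


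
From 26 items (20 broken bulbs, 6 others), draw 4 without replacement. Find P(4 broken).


P(X=4) = C(20,4)*C(6,0) / C(26,4)
= 4845*1 / 14950
= 4845/14950 = 969/2990

969/2990


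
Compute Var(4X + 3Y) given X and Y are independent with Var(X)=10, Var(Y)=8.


Independence => Cov(X,Y)=0
Var(4X + 3Y) = 4^2*Var(X) + 3^2*Var(Y)
= 16*10 + 9*8 = 232

232


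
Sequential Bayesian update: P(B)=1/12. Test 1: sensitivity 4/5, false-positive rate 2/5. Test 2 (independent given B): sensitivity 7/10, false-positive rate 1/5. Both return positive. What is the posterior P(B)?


After test 1: P(+) = 4/5*1/12 + 2/5*11/12 = 13/30
P(B|+) = (1/15)/(13/30) = 2/13
After test 2 (use post1 as new prior): P(+) = 7/10*2/13 + 1/5*11/13 = 18/65
P(B|+,+) = (7/65)/(18/65) = 7/18

7/18


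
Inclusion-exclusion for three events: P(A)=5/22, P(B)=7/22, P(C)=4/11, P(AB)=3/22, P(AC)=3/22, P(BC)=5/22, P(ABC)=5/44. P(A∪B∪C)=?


P(A∪B∪C) = P(A)+P(B)+P(C) - P(AB)-P(AC)-P(BC) + P(ABC)
= 5/22+7/22+4/11 - 3/22-3/22-5/22 + 5/44
= 23/44

23/44


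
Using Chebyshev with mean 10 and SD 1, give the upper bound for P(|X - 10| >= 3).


k = 3/1 = 3
Chebyshev: P(|X-mu| >= k*sigma) <= 1/k^2 = 1/3^2 = 1/9

1/9


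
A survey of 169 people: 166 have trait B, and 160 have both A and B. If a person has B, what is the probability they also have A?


P(A|B) = P(A∩B)/P(B) = (160/169)/(166/169) = 160/166 = 80/83

80/83


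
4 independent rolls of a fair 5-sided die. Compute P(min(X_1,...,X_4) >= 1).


P(min >= 1) = P(all X_i >= 1) = (P(X_1 >= 1))^4
= (5/5)^4 = 1^4 = 1

1


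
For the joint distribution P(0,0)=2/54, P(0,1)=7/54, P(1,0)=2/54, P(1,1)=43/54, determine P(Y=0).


P(Y=0) = P(0,0)+P(1,0) = 2/54 + 2/54 = 4/54 = 2/27

2/27


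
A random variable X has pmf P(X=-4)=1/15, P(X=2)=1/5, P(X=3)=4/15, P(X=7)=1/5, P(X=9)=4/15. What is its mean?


E[X] = sum(x * P(x))
= -4*1/15 + 2*1/5 + 3*4/15 + 7*1/5 + 9*4/15
= 71/15

71/15


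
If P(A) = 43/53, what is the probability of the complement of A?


P(A') = 1 - P(A) = 1 - 43/53 = 10/53

10/53


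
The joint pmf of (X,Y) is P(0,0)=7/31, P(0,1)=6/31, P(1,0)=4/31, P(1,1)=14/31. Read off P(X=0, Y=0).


Read from table: P(X=0, Y=0) = 7/31

7/31


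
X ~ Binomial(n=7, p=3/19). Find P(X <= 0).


P(X<=0) = P(X=0)
= 268435456/893871739
= 268435456/893871739

268435456/893871739


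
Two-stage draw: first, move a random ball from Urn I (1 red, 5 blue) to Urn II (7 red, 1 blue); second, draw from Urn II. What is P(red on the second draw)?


P(transfer red) = 1/6; P(transfer blue) = 5/6
If red transferred: Urn II has 8 red of 9, so P(red|red moved) = 8/9
If blue transferred: Urn II has 7 red of 9, so P(red|blue moved) = 7/9
By total probability: P(red) = 1/6*8/9 + 5/6*7/9 = 43/54

43/54


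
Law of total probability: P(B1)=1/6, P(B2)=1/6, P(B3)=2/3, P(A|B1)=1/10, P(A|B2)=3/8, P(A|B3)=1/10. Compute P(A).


P(A) = P(A|B1)P(B1) + P(A|B2)P(B2) + P(A|B3)P(B3)
= 1/10*1/6 + 3/8*1/6 + 1/10*2/3
= 1/60 + 1/16 + 1/15 = 7/48

7/48


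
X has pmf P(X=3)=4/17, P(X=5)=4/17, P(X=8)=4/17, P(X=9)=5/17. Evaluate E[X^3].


E[X^3] = sum(x^3 * P(x))
= 27*4/17 + 125*4/17 + 512*4/17 + 729*5/17
= 6301/17

6301/17


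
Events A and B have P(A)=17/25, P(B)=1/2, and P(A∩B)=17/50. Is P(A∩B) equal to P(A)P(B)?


P(A)*P(B) = 17/25*1/2 = 17/50
P(A∩B) = 17/50, which equals P(A)P(B), so independent

Yes, A and B are independent


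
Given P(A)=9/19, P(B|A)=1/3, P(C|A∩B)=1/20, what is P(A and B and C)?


P(A∩B∩C) = P(A) * P(B|A) * P(C|A∩B)
= 9/19 * 1/3 * 1/20
= 3/19 * 1/20 = 3/380

3/380


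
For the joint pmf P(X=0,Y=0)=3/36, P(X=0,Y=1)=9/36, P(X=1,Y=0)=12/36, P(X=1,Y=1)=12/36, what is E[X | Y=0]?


P(Y=0) = 15/36
E[X|Y=0] = (0*3 + 1*12)/15 = 12/15 = 4/5

4/5


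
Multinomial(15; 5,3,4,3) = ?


15! = 1307674368000
Denominator: 5!=120 * 3!=6 * 4!=24 * 3!=6
Coefficient = 1307674368000 / 103680 = 12612600

12612600


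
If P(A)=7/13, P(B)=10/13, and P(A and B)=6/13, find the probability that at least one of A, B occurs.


P(A∪B) = P(A) + P(B) - P(A∩B)
= 7/13 + 10/13 - 6/13 = 11/13

11/13


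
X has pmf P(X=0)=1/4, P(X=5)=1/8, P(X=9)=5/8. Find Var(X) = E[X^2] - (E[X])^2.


E[X] = 25/4, E[X^2] = 215/4
Var(X) = E[X^2] - (E[X])^2 = 215/4 - (25/4)^2 = 235/16

235/16


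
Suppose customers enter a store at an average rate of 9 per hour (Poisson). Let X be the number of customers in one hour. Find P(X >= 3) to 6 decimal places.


P(X>=3) = 1 - P(X<=2) = 1 - (e^(-9)*9^0/0! + e^(-9)*9^1/1! + e^(-9)*9^2/2!)
≈ 1 - (0.0001234098 + 0.0011106882 + 0.0049980971)
= 1 - 0.0062321951 = 0.9937678049
≈ 0.993768

0.993768


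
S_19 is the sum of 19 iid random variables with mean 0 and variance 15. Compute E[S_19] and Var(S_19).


E[S_n] = n*mu = 19*0 = 0
Var(S_n) = n*sigma^2 = 19*15 = 285

E[S_19]=0, Var(S_19)=285


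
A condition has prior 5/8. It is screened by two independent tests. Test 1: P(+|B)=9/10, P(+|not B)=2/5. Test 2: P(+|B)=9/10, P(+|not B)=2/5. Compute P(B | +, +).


After test 1: P(+) = 9/10*5/8 + 2/5*3/8 = 57/80
P(B|+) = (9/16)/(57/80) = 15/19
After test 2 (use post1 as new prior): P(+) = 9/10*15/19 + 2/5*4/19 = 151/190
P(B|+,+) = (27/38)/(151/190) = 135/151

135/151


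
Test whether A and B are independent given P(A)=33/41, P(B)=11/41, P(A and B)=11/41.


P(A)*P(B) = 33/41*11/41 = 363/1681
P(A∩B) = 11/41 != 363/1681, so not independent

No, A and B are not independent


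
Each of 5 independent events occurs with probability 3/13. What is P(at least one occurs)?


P(at least one) = 1 - P(none)
P(none) = (1 - 3/13)^5 = (10/13)^5 = 100000/371293
P(at least one) = 1 - 100000/371293 = 271293/371293

271293/371293


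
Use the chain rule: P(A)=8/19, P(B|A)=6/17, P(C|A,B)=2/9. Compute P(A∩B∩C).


P(A∩B∩C) = P(A) * P(B|A) * P(C|A∩B)
= 8/19 * 6/17 * 2/9
= 48/323 * 2/9 = 32/969

32/969


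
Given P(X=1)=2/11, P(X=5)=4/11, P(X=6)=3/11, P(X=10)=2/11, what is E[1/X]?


E[1/X] = sum(g(x)*P(x))
= 1*2/11 + 1/5*4/11 + 1/6*3/11 + 1/10*2/11
= 7/22

7/22


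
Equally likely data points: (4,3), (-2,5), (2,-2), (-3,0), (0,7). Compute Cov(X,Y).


E[X]=1/5, E[Y]=13/5, E[XY]=-2/5
Cov(X,Y) = E[XY] - E[X]E[Y] = -2/5 - 1/5*13/5 = -23/25

-23/25


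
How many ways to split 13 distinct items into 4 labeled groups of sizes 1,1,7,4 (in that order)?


13! = 6227020800
Denominator: 1!=1 * 1!=1 * 7!=5040 * 4!=24
Coefficient = 6227020800 / 120960 = 51480

51480


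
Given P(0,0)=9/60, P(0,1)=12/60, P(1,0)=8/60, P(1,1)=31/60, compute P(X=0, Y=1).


Read from table: P(X=0, Y=1) = 12/60 = 1/5

1/5


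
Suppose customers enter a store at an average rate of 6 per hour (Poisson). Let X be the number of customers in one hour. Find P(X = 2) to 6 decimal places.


P(X=2) = e^(-6) * 6^2 / 2!
≈ 0.002478752177 * 36 / 2
≈ 0.044618

0.044618


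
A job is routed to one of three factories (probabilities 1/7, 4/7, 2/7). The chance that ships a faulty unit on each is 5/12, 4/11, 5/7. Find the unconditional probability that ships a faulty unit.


P(A) = P(A|B1)P(B1) + P(A|B2)P(B2) + P(A|B3)P(B3)
= 5/12*1/7 + 4/11*4/7 + 5/7*2/7
= 5/84 + 16/77 + 10/49 = 3049/6468

3049/6468


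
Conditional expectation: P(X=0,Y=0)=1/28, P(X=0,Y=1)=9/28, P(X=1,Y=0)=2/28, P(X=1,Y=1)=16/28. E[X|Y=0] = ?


P(Y=0) = 3/28
E[X|Y=0] = (0*1 + 1*2)/3 = 2/3

2/3


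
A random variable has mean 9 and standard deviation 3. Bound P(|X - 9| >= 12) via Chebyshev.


k = 12/3 = 4
Chebyshev: P(|X-mu| >= k*sigma) <= 1/k^2 = 1/4^2 = 1/16

1/16


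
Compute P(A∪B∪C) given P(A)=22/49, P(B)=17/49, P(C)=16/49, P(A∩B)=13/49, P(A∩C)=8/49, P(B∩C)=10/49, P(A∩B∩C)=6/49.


P(A∪B∪C) = P(A)+P(B)+P(C) - P(AB)-P(AC)-P(BC) + P(ABC)
= 22/49+17/49+16/49 - 13/49-8/49-10/49 + 6/49
= 30/49

30/49


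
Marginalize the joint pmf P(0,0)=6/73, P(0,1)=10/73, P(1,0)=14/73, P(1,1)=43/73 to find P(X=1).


P(X=1) = P(1,0)+P(1,1) = 14/73 + 43/73 = 57/73

57/73


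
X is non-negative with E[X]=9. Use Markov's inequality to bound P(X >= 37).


Markov: P(X >= a) <= E[X]/a
P(X >= 37) <= 9/37

9/37


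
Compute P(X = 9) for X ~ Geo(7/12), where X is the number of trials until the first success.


P(X=9) = (1-p)^8 * p = (5/12)^8 * 7/12
= 390625/429981696 * 7/12 = 2734375/5159780352

2734375/5159780352


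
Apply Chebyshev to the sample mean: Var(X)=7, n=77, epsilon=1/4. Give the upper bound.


Var(Xbar) = Var(X)/n = 7/77
Chebyshev: P(|Xbar-mu| >= 1/4) <= Var(Xbar)/(1/4)^2 = (1/11)/(1/16) = 16/11
Bound exceeds 1, so trivial bound: 1

1


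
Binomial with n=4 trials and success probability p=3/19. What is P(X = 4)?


P(X=4) = C(4,4) * p^4 * (1-p)^0
= 1 * 81/130321 * 1
= 81/130321

81/130321


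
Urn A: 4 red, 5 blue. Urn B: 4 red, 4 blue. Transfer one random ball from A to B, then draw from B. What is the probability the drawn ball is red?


P(transfer red) = 4/9; P(transfer blue) = 5/9
If red transferred: Urn II has 5 red of 9, so P(red|red moved) = 5/9
If blue transferred: Urn II has 4 red of 9, so P(red|blue moved) = 4/9
By total probability: P(red) = 4/9*5/9 + 5/9*4/9 = 40/81

40/81


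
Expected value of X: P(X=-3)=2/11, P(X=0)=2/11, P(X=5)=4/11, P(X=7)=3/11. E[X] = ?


E[X] = sum(x * P(x))
= -3*2/11 + 0*2/11 + 5*4/11 + 7*3/11
= 35/11

35/11


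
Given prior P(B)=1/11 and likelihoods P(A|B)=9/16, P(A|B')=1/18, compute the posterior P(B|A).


P(A) = P(A|B)P(B) + P(A|B')P(B') = 9/16*1/11 + 1/18*10/11 = 161/1584
P(B|A) = P(A|B)P(B)/P(A) = (9/176)/(161/1584) = 81/161

81/161


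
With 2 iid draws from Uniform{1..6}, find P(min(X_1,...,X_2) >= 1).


P(min >= 1) = P(all X_i >= 1) = (P(X_1 >= 1))^2
= (6/6)^2 = 1^2 = 1

1


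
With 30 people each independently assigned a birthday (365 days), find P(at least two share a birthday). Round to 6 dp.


P(all different) = prod((365-i)/365 for i=0..29) = 0.293684
P(at least one match) = 1 - 0.293684 = 0.706316

0.706316


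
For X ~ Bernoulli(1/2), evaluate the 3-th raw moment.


For Bernoulli: X in {0,1}
E[X^3] = 0^3*(1-1/2) + 1^3*1/2 = 1/2

1/2


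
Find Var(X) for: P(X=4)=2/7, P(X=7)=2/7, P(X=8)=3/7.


E[X] = 46/7, E[X^2] = 46
Var(X) = E[X^2] - (E[X])^2 = 46 - (46/7)^2 = 138/49

138/49


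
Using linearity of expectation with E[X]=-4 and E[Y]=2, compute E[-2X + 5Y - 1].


E[-2X + 5Y - 1] = -2*E[X] + 5*E[Y] - 1
= (-2)*(-4) + (5)*(2) + (-1)
= 8 + 10 - 1 = 17

17


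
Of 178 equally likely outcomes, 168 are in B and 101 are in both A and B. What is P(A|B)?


P(A|B) = P(A∩B)/P(B) = (101/178)/(168/178) = 101/168

101/168


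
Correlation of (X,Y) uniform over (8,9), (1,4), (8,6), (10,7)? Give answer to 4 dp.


Cov(X,Y) = 4.6250, Var(X) = 11.6875, Var(Y) = 3.2500
rho = Cov/(sqrt(VarX)*sqrt(VarY)) = 0.7504

0.7504
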